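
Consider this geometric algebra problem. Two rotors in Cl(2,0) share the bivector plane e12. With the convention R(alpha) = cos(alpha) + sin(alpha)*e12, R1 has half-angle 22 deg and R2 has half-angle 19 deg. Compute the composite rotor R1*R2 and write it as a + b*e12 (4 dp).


Same-plane rotors commute and their half-angles add:
R1*R2 = cos(a1 + a2) + sin(a1 + a2)*e12.
a1 + a2 = 22 + 19 = 41 deg
cos(41 deg) = 0.7547
sin(41 deg) = 0.6561
R1*R2 = 0.7547 + 0.6561*e12


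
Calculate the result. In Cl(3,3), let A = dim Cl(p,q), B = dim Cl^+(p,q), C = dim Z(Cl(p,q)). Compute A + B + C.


n = 3 + 3 = 6
Total dim = 2^6 = 64
Even subalgebra dim = 2^5 = 32
n is even, so center dim = 1
Sum = 64 + 32 + 1 = 97


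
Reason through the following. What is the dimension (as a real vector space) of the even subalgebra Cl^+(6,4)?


Even subalgebra dimension = 2^(n-1)
n = 6 + 4 = 10
2^(10 - 1) = 2^9 = 512
Verification: sum of C(10,k) for even k = 1 + 45 + 210 + 210 + 45 + 1 = 512
Result = 512


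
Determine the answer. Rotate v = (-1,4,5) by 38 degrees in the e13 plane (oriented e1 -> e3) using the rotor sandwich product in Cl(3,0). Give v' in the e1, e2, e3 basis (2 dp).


Rotor R = cos(19deg) - sin(19deg)*e13
Rotation angle theta = 2 * 19 = 38 degrees in the e13 plane (e1 -> e3).
The component perpendicular to the plane (e2) is invariant: v'_2 = v2 = 4.00
cos(38deg) = 0.7880, sin(38deg) = 0.6157
v'_1 = v1*cos(theta) - v3*sin(theta) = -1*0.7880 - 5*0.6157 = -3.87
v'_3 = v1*sin(theta) + v3*cos(theta) = -1*0.6157 + 5*0.7880 = 3.32
v' = -3.87*e1 + 4.00*e2 + 3.32*e3


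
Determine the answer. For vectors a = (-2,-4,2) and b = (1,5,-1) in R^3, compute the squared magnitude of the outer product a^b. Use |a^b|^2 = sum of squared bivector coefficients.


a wedge b = (a1*b2 - a2*b1)*e12 + (a1*b3 - a3*b1)*e13 + (a2*b3 - a3*b2)*e23
e12 coeff: (-2)*5 - (-4)*1 = -10 - (-4) = -6
e13 coeff: (-2)*(-1) - 2*1 = 2 - 2 = 0
e23 coeff: (-4)*(-1) - 2*5 = 4 - 10 = -6
|a wedge b|^2 = (-6)^2 + 0^2 + (-6)^2
= 36 + 0 + 36
= 72


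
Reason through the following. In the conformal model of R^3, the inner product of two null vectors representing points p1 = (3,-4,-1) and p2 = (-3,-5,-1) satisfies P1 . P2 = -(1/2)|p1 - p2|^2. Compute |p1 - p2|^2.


p1 - p2 = (6, 1, 0)
|p1 - p2|^2 = 6^2 + 1^2 + 0^2
= 36 + 1 + 0
= 37


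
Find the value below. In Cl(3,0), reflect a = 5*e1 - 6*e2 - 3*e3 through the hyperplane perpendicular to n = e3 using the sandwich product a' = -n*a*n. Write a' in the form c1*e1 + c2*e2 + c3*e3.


Reflection formula: a' = -n*a*n, with n = e3 (unit vector, n^2 = 1).
For reflection through hyperplane perp to e3:
The component along e3 flips sign, others stay.
a = (5, -6, -3)
a' = (5, -6, 3)
a' = 5*e1 - 6*e2 + 3*e3


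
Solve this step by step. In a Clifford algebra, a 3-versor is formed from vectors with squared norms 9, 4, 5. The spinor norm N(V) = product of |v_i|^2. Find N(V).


Spinor norm N(V) = |v1|^2 * |v2|^2 * ... * |v3|^2
= 9 * 4 * 5
Running product: 9, 36, 180
N(V) = 180


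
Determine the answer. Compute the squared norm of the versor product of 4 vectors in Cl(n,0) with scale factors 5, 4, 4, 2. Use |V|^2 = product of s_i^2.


Each vector v_i has |v_i|^2 = s_i^2
Squared scales: 5^2 = 25, 4^2 = 16, 4^2 = 16, 2^2 = 4
|V|^2 = 25 * 16 * 16 * 4
= 25600


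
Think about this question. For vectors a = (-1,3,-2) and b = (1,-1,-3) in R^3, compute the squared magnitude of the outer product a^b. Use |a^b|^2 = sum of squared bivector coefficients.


a wedge b = (a1*b2 - a2*b1)*e12 + (a1*b3 - a3*b1)*e13 + (a2*b3 - a3*b2)*e23
e12 coeff: (-1)*(-1) - 3*1 = 1 - 3 = -2
e13 coeff: (-1)*(-3) - (-2)*1 = 3 - (-2) = 5
e23 coeff: 3*(-3) - (-2)*(-1) = -9 - 2 = -11
|a wedge b|^2 = (-2)^2 + 5^2 + (-11)^2
= 4 + 25 + 121
= 150


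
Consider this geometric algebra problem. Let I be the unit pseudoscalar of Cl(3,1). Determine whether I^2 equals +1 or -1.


The pseudoscalar I = e1...e_n (product of all n generators) of Cl(p,q) satisfies I^2 = (-1)^(q + n(n-1)/2).
p = 3, q = 1, n = p + q = 4
n(n-1)/2 = 4 * 3 / 2 = 6
Exponent = q + n(n-1)/2 = 1 + 6 = 7
I^2 = (-1)^7 = -1


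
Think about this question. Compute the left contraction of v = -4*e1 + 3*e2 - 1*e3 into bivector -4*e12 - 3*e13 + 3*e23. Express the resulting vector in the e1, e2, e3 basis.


Left contraction v _| B = <vB>_1 (grade-1 part of the geometric product vB).
Using e1_|e12 = e2, e2_|e12 = -e1, e1_|e13 = e3, e3_|e13 = -e1, e2_|e23 = e3, e3_|e23 = -e2:
e1 coeff: -v2*b12 - v3*b13 = -(3)*(-4) - (-1)*(-3) = 9
e2 coeff: v1*b12 - v3*b23 = (-4)*(-4) - (-1)*(3) = 19
e3 coeff: v1*b13 + v2*b23 = (-4)*(-3) + (3)*(3) = 21
v _| B = 9*e1 + 19*e2 + 21*e3


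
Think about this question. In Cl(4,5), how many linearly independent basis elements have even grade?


Even subalgebra dimension = 2^(n-1)
n = 4 + 5 = 9
2^(9 - 1) = 2^8 = 256
Verification: sum of C(9,k) for even k = 1 + 36 + 126 + 84 + 9 = 256
Result = 256


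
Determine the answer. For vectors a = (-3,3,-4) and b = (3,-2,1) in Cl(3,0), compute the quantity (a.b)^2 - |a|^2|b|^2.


a . b = (-3)*3 + 3*(-2) + (-4)*1
= -9 + (-6) + (-4) = -19
|a|^2 = (-3)^2 + 3^2 + (-4)^2 = 34
|b|^2 = 3^2 + (-2)^2 + 1^2 = 14
(a.b)^2 = (-19)^2 = 361
|a|^2 * |b|^2 = 34 * 14 = 476
Result = 361 - 476 = -115


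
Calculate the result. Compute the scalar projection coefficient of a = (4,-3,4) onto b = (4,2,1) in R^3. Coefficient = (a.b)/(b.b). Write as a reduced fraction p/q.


Projection coefficient = (a . b) / (b . b)
a . b = 4*4 + (-3)*2 + 4*1
= 16 + (-6) + 4 = 14
b . b = 4^2 + 2^2 + 1^2
= 16 + 4 + 1 = 21
Coefficient = 14/21
In lowest terms: 2/3


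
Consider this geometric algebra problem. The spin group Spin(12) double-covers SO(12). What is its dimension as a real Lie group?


Spin(n) double-covers SO(n); both have Lie algebra so(n) of dimension n(n-1)/2.
n = 12
n(n-1) = 12 * 11 = 132
dim Spin(12) = 132/2 = 66


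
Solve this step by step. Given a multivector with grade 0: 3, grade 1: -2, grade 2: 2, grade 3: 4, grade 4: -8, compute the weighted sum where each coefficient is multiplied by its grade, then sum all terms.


Grade-weighted sum = sum of grade_k * coefficient_k
0*3 = 0
1*(-2) = -2
2*2 = 4
3*4 = 12
4*(-8) = -32
Total = 0 + (-2) + 4 + 12 + (-32) = -18


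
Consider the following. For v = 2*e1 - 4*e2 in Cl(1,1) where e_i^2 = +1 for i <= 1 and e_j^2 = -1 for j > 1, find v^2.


v^2 = sum of c_i^2 * e_i^2
Positive signature terms (e_i^2 = +1): 2^2 = 4
Negative signature terms (e_j^2 = -1): (-4)^2 = 16
v^2 = 4 - 16 = -12


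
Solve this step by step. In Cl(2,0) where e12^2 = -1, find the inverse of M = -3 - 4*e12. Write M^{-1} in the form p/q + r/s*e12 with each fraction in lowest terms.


M = -3 - 4*e12, where e12^2 = -1.
Since M commutes with its reverse ~M = a - b*e12, M * ~M = a^2 - b^2*e12^2 = a^2 + b^2.
So M^{-1} = ~M / (a^2 + b^2) = (a - b*e12)/(a^2 + b^2).
a^2 + b^2 = 9 + 16 = 25
Scalar part = -3/25 = -3/25
Bivector coeff = 4/25 = 4/25
M^{-1} = -3/25 + 4/25*e12


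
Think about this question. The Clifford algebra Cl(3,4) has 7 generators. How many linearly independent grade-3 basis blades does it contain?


Number of grade-k basis blades in Cl(p,q) with n = p + q is C(n, k).
n = 3 + 4 = 7
C(7, 3) = 7! / (3! * 4!)
= 5040 / (6 * 24)
= 35


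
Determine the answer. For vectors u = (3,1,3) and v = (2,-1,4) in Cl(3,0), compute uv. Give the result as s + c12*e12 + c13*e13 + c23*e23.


In Cl(3,0): e_i^2 = 1, e_ie_j = -e_je_i for i != j.
Scalar part = u . v = 3*2 + 1*(-1) + 3*4
= 6 + (-1) + 12 = 17
e12 coeff = 3*(-1) - 1*2 = -3 - 2 = -5
e13 coeff = 3*4 - 3*2 = 12 - 6 = 6
e23 coeff = 1*4 - 3*(-1) = 4 - (-3) = 7
uv = 17 - 5*e12 + 6*e13 + 7*e23


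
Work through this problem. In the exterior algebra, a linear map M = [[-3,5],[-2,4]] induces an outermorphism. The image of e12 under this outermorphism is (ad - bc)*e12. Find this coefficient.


The outermorphism of a linear map f sends e1^e2 to f(e1)^f(e2).
f(e1) = -3*e1 - 2*e2
f(e2) = 5*e1 + 4*e2
f(e1) ^ f(e2) = (-3*e1 - 2*e2) ^ (5*e1 + 4*e2)
= (-3)*4*e12 + (-2)*5*e21
= (-12 - (-10))*e12
= -2*e12
Coefficient = -2


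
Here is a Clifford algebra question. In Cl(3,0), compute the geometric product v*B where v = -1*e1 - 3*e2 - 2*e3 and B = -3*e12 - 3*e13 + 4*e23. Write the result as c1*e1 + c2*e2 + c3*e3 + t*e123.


vB has grade-1 (vector) and grade-3 (trivector) parts: vB = (v _| B) + (v ^ B).
Vector part <vB>_1:
  e1: -v2*b12 - v3*b13 = -(-3)*(-3) - (-2)*(-3) = -15
  e2: v1*b12 - v3*b23 = (-1)*(-3) - (-2)*(4) = 11
  e3: v1*b13 + v2*b23 = (-1)*(-3) + (-3)*(4) = -9
Trivector part <vB>_3:
  e123: v1*b23 - v2*b13 + v3*b12 = (-1)*(4) - (-3)*(-3) + (-2)*(-3) = -7
vB = -15*e1 + 11*e2 - 9*e3 - 7*e123


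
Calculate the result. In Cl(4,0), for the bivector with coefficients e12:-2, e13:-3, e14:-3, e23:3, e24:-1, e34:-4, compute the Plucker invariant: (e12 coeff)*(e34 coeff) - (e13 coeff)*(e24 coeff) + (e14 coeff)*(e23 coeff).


Plucker relation: af - be + cd
a*f = (-2)*(-4) = 8
b*e = (-3)*(-1) = 3
c*d = (-3)*3 = -9
af - be + cd = 8 - 3 + (-9)
= -4


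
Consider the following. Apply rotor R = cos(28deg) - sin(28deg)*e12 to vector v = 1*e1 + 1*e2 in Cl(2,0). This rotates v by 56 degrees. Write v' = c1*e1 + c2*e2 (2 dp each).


Rotor R = cos(28deg) - sin(28deg)*e12
Rotation angle theta = 2 * 28 = 56 degrees
v' = R*v*~R rotates v by theta.
cos(56deg) = 0.5592, sin(56deg) = 0.8290
v'_1 = 1*cos(56deg) - 1*sin(56deg)
= 1*0.5592 - 1*0.8290
= -0.27
v'_2 = 1*sin(56deg) + 1*cos(56deg)
= 1*0.8290 + 1*0.5592
= 1.39
v' = -0.27*e1 + 1.39*e2


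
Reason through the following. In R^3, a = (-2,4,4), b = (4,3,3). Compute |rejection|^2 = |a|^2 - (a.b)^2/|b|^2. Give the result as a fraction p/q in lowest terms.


|a|^2 = (-2)^2 + 4^2 + 4^2 = 36
|b|^2 = 4^2 + 3^2 + 3^2 = 34
a . b = (-2)*4 + 4*3 + 4*3 = 16
(a.b)^2 = 16^2 = 256
|rej|^2 = 36 - 256/34
= (1224 - 256)/34
= 968/34
In lowest terms: 484/17


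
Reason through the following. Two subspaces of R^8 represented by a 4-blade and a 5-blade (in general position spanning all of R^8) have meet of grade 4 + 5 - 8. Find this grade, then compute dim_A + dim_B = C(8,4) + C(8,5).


Meet grade = grade(A) + grade(B) - n
= 4 + 5 - 8 = 1
C(8,4) = 70
C(8,5) = 56
dim_A + dim_B = 70 + 56 = 126


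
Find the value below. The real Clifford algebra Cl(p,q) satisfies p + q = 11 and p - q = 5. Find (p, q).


We need p + q = 11 and p - q = 5.
Adding: 2p = 11 + 5 = 16, so p = 8.
Then q = 11 - 8 = 3.
(p, q) = (8, 3)


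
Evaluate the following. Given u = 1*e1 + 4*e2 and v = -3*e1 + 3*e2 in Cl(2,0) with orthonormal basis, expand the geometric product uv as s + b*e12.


Expand: (1*e1 + 4*e2)(-3*e1 + 3*e2)
= 1*(-3)*e1e1 + 1*3*e1e2 + 4*(-3)*e2e1 + 4*3*e2e2
Using e1^2 = e2^2 = 1, e2e1 = -e1e2:
Scalar part s = 1*(-3) + 4*3 = -3 + 12 = 9
Bivector part b = 1*3 - 4*(-3) = 3 - (-12) = 15
uv = 9 + 15*e12


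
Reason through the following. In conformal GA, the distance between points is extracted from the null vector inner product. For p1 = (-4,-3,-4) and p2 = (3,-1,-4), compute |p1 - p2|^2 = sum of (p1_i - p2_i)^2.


p1 - p2 = (-7, -2, 0)
|p1 - p2|^2 = (-7)^2 + (-2)^2 + 0^2
= 49 + 4 + 0
= 53


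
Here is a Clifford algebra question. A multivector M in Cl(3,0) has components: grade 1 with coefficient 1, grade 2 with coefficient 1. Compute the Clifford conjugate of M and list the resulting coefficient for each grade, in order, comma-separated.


Clifford conjugate sign for grade k: (-1)^(k(k+1)/2)
Grade 1: (-1)^(1*2/2) = (-1)^1 = -1, coeff 1 -> -1
Grade 2: (-1)^(2*3/2) = (-1)^3 = -1, coeff 1 -> -1
Conjugated coefficients: -1, -1


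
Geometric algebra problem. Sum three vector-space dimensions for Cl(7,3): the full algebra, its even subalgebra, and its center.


n = 7 + 3 = 10
Total dim = 2^10 = 1024
Even subalgebra dim = 2^9 = 512
n is even, so center dim = 1
Sum = 1024 + 512 + 1 = 1537


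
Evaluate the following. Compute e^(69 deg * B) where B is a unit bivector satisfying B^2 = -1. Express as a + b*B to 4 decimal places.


For a unit bivector B with B^2 = -1, the exponential series gives
e^(theta*B) = cos(theta) + sin(theta)*B (the GA analogue of Euler's formula).
theta = 69 degrees = 1.204277 rad
cos(69 deg) = 0.3584
sin(69 deg) = 0.9336
exp(theta*B) = 0.3584 + 0.9336*B


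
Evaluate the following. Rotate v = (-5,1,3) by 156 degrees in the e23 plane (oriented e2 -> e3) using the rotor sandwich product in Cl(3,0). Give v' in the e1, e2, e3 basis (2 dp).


Rotor R = cos(78deg) - sin(78deg)*e23
Rotation angle theta = 2 * 78 = 156 degrees in the e23 plane (e2 -> e3).
The component perpendicular to the plane (e1) is invariant: v'_1 = v1 = -5.00
cos(156deg) = -0.9135, sin(156deg) = 0.4067
v'_2 = v2*cos(theta) - v3*sin(theta) = 1*(-0.9135) - 3*0.4067 = -2.13
v'_3 = v2*sin(theta) + v3*cos(theta) = 1*0.4067 + 3*(-0.9135) = -2.33
v' = -5.00*e1 - 2.13*e2 - 2.33*e3


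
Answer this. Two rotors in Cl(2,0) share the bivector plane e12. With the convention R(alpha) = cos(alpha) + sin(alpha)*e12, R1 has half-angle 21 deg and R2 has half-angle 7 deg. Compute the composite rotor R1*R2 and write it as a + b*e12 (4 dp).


Same-plane rotors commute and their half-angles add:
R1*R2 = cos(a1 + a2) + sin(a1 + a2)*e12.
a1 + a2 = 21 + 7 = 28 deg
cos(28 deg) = 0.8829
sin(28 deg) = 0.4695
R1*R2 = 0.8829 + 0.4695*e12


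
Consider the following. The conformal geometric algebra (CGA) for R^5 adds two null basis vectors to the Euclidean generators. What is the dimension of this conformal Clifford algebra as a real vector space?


The conformal model of R^5 uses Cl(6,1): the 5 Euclidean generators plus two extra orthogonal generators e+ (e+^2 = +1) and e- (e-^2 = -1), from which the null vectors e0, einf are built.
Number of generators m = 5 + 2 = 7.
dim Cl(p,q) = 2^m = 2^7 = 128


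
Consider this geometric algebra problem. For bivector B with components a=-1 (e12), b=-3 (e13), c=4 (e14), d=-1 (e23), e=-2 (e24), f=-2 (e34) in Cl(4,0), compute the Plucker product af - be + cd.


Plucker relation: af - be + cd
a*f = (-1)*(-2) = 2
b*e = (-3)*(-2) = 6
c*d = 4*(-1) = -4
af - be + cd = 2 - 6 + (-4)
= -8


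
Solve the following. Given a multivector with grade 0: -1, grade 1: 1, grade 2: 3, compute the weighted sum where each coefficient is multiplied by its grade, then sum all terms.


Grade-weighted sum = sum of grade_k * coefficient_k
0*(-1) = 0
1*1 = 1
2*3 = 6
Total = 0 + 1 + 6 = 7


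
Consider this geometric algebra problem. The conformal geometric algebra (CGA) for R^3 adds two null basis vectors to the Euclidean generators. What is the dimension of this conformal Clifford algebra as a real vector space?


The conformal model of R^3 uses Cl(4,1): the 3 Euclidean generators plus two extra orthogonal generators e+ (e+^2 = +1) and e- (e-^2 = -1), from which the null vectors e0, einf are built.
Number of generators m = 3 + 2 = 5.
dim Cl(p,q) = 2^m = 2^5 = 32


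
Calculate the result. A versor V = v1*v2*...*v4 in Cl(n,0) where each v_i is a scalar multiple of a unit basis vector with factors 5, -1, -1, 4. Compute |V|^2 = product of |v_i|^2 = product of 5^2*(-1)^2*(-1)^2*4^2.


Each vector v_i has |v_i|^2 = s_i^2
Squared scales: 5^2 = 25, (-1)^2 = 1, (-1)^2 = 1, 4^2 = 16
|V|^2 = 25 * 1 * 1 * 16
= 400


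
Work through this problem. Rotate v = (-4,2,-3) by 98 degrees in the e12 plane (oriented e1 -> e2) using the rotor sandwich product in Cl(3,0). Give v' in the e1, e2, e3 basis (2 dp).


Rotor R = cos(49deg) - sin(49deg)*e12
Rotation angle theta = 2 * 49 = 98 degrees in the e12 plane (e1 -> e2).
The component perpendicular to the plane (e3) is invariant: v'_3 = v3 = -3.00
cos(98deg) = -0.1392, sin(98deg) = 0.9903
v'_1 = v1*cos(theta) - v2*sin(theta) = -4*(-0.1392) - 2*0.9903 = -1.42
v'_2 = v1*sin(theta) + v2*cos(theta) = -4*0.9903 + 2*(-0.1392) = -4.24
v' = -1.42*e1 - 4.24*e2 - 3.00*e3


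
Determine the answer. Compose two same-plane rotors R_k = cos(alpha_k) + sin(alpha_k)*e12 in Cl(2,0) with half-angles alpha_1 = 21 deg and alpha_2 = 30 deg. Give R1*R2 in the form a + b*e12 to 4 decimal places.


Same-plane rotors commute and their half-angles add:
R1*R2 = cos(a1 + a2) + sin(a1 + a2)*e12.
a1 + a2 = 21 + 30 = 51 deg
cos(51 deg) = 0.6293
sin(51 deg) = 0.7771
R1*R2 = 0.6293 + 0.7771*e12


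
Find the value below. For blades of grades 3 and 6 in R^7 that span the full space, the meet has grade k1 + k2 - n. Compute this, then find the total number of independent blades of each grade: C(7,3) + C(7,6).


Meet grade = grade(A) + grade(B) - n
= 3 + 6 - 7 = 2
C(7,3) = 35
C(7,6) = 7
dim_A + dim_B = 35 + 7 = 42


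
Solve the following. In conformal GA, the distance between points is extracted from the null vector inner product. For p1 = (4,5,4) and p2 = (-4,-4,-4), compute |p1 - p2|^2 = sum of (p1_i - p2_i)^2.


p1 - p2 = (8, 9, 8)
|p1 - p2|^2 = 8^2 + 9^2 + 8^2
= 64 + 81 + 64
= 209


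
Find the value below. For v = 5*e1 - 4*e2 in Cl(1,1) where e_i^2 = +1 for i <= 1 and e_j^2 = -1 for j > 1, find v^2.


v^2 = sum of c_i^2 * e_i^2
Positive signature terms (e_i^2 = +1): 5^2 = 25
Negative signature terms (e_j^2 = -1): (-4)^2 = 16
v^2 = 25 - 16 = 9


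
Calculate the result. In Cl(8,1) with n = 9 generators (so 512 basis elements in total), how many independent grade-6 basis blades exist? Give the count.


Number of grade-k basis blades in Cl(p,q) with n = p + q is C(n, k).
n = 8 + 1 = 9
C(9, 6) = 9! / (6! * 3!)
= 362880 / (720 * 6)
= 84


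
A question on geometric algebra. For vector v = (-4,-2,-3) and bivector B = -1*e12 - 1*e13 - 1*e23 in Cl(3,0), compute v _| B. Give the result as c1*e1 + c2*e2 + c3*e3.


Left contraction v _| B = <vB>_1 (grade-1 part of the geometric product vB).
Using e1_|e12 = e2, e2_|e12 = -e1, e1_|e13 = e3, e3_|e13 = -e1, e2_|e23 = e3, e3_|e23 = -e2:
e1 coeff: -v2*b12 - v3*b13 = -(-2)*(-1) - (-3)*(-1) = -5
e2 coeff: v1*b12 - v3*b23 = (-4)*(-1) - (-3)*(-1) = 1
e3 coeff: v1*b13 + v2*b23 = (-4)*(-1) + (-2)*(-1) = 6
v _| B = -5*e1 + 1*e2 + 6*e3


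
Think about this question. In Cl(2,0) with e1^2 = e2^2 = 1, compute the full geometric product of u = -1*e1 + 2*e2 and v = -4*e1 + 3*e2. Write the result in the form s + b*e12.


Expand: (-1*e1 + 2*e2)(-4*e1 + 3*e2)
= (-1)*(-4)*e1e1 + (-1)*3*e1e2 + 2*(-4)*e2e1 + 2*3*e2e2
Using e1^2 = e2^2 = 1, e2e1 = -e1e2:
Scalar part s = (-1)*(-4) + 2*3 = 4 + 6 = 10
Bivector part b = (-1)*3 - 2*(-4) = -3 - (-8) = 5
uv = 10 + 5*e12


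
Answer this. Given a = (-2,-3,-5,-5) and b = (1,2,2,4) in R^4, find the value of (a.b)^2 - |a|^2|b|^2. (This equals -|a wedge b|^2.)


a . b = (-2)*1 + (-3)*2 + (-5)*2 + (-5)*4
= -2 + (-6) + (-10) + (-20) = -38
|a|^2 = (-2)^2 + (-3)^2 + (-5)^2 + (-5)^2 = 63
|b|^2 = 1^2 + 2^2 + 2^2 + 4^2 = 25
(a.b)^2 = (-38)^2 = 1444
|a|^2 * |b|^2 = 63 * 25 = 1575
Result = 1444 - 1575 = -131


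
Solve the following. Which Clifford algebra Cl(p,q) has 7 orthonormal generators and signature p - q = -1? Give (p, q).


We need p + q = 7 and p - q = -1.
Adding: 2p = 7 + (-1) = 6, so p = 3.
Then q = 7 - 3 = 4.
(p, q) = (3, 4)


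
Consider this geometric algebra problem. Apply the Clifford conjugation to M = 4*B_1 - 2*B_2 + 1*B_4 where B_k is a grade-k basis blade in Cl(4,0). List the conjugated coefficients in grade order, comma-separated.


Clifford conjugate sign for grade k: (-1)^(k(k+1)/2)
Grade 1: (-1)^(1*2/2) = (-1)^1 = -1, coeff 4 -> -4
Grade 2: (-1)^(2*3/2) = (-1)^3 = -1, coeff -2 -> 2
Grade 4: (-1)^(4*5/2) = (-1)^10 = 1, coeff 1 -> 1
Conjugated coefficients: -4, 2, 1


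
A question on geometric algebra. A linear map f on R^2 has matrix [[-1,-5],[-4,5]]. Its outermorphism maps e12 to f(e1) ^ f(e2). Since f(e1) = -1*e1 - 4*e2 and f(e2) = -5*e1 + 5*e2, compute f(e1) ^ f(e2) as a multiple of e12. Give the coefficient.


The outermorphism of a linear map f sends e1^e2 to f(e1)^f(e2).
f(e1) = -1*e1 - 4*e2
f(e2) = -5*e1 + 5*e2
f(e1) ^ f(e2) = (-1*e1 - 4*e2) ^ (-5*e1 + 5*e2)
= (-1)*5*e12 + (-4)*(-5)*e21
= (-5 - 20)*e12
= -25*e12
Coefficient = -25


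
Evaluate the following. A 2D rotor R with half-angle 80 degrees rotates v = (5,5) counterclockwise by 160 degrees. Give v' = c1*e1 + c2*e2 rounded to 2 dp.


Rotor R = cos(80deg) - sin(80deg)*e12
Rotation angle theta = 2 * 80 = 160 degrees
v' = R*v*~R rotates v by theta.
cos(160deg) = -0.9397, sin(160deg) = 0.3420
v'_1 = 5*cos(160deg) - 5*sin(160deg)
= 5*(-0.9397) - 5*0.3420
= -6.41
v'_2 = 5*sin(160deg) + 5*cos(160deg)
= 5*0.3420 + 5*(-0.9397)
= -2.99
v' = -6.41*e1 - 2.99*e2


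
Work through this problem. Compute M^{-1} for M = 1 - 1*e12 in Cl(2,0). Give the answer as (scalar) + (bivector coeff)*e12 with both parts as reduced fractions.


M = 1 - 1*e12, where e12^2 = -1.
Since M commutes with its reverse ~M = a - b*e12, M * ~M = a^2 - b^2*e12^2 = a^2 + b^2.
So M^{-1} = ~M / (a^2 + b^2) = (a - b*e12)/(a^2 + b^2).
a^2 + b^2 = 1 + 1 = 2
Scalar part = 1/2 = 1/2
Bivector coeff = 1/2 = 1/2
M^{-1} = 1/2 + 1/2*e12


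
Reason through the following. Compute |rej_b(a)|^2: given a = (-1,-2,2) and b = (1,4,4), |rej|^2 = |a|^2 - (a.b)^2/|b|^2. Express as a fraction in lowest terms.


|a|^2 = (-1)^2 + (-2)^2 + 2^2 = 9
|b|^2 = 1^2 + 4^2 + 4^2 = 33
a . b = (-1)*1 + (-2)*4 + 2*4 = -1
(a.b)^2 = (-1)^2 = 1
|rej|^2 = 9 - 1/33
= (297 - 1)/33
= 296/33
In lowest terms: 296/33


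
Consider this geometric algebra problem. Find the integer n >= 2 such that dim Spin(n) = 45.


dim Spin(n) = dim so(n) = n(n-1)/2.
Solve n(n-1)/2 = 45, i.e. n^2 - n - 90 = 0.
Discriminant = 1 + 8*45 = 361
n = (1 + sqrt(361))/2 = (1 + 19)/2 = 10


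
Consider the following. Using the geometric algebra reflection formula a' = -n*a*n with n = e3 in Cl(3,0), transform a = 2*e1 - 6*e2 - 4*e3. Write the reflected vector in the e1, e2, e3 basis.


Reflection formula: a' = -n*a*n, with n = e3 (unit vector, n^2 = 1).
For reflection through hyperplane perp to e3:
The component along e3 flips sign, others stay.
a = (2, -6, -4)
a' = (2, -6, 4)
a' = 2*e1 - 6*e2 + 4*e3


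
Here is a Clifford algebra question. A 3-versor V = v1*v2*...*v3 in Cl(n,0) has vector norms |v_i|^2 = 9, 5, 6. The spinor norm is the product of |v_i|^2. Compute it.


Spinor norm N(V) = |v1|^2 * |v2|^2 * ... * |v3|^2
= 9 * 5 * 6
Running product: 9, 45, 270
N(V) = 270


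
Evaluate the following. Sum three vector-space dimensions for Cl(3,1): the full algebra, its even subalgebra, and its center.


n = 3 + 1 = 4
Total dim = 2^4 = 16
Even subalgebra dim = 2^3 = 8
n is even, so center dim = 1
Sum = 16 + 8 + 1 = 25


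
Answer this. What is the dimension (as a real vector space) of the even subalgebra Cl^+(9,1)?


Even subalgebra dimension = 2^(n-1)
n = 9 + 1 = 10
2^(10 - 1) = 2^9 = 512
Verification: sum of C(10,k) for even k = 1 + 45 + 210 + 210 + 45 + 1 = 512
Result = 512


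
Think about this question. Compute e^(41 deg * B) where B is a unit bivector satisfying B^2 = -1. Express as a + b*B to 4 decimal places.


For a unit bivector B with B^2 = -1, the exponential series gives
e^(theta*B) = cos(theta) + sin(theta)*B (the GA analogue of Euler's formula).
theta = 41 degrees = 0.715585 rad
cos(41 deg) = 0.7547
sin(41 deg) = 0.6561
exp(theta*B) = 0.7547 + 0.6561*B


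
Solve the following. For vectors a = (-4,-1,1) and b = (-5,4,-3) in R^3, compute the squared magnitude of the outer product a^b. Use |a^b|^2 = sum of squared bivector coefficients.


a wedge b = (a1*b2 - a2*b1)*e12 + (a1*b3 - a3*b1)*e13 + (a2*b3 - a3*b2)*e23
e12 coeff: (-4)*4 - (-1)*(-5) = -16 - 5 = -21
e13 coeff: (-4)*(-3) - 1*(-5) = 12 - (-5) = 17
e23 coeff: (-1)*(-3) - 1*4 = 3 - 4 = -1
|a wedge b|^2 = (-21)^2 + 17^2 + (-1)^2
= 441 + 289 + 1
= 731


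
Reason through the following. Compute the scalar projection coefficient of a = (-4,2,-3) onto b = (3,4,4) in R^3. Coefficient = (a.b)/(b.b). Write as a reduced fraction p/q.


Projection coefficient = (a . b) / (b . b)
a . b = (-4)*3 + 2*4 + (-3)*4
= -12 + 8 + (-12) = -16
b . b = 3^2 + 4^2 + 4^2
= 9 + 16 + 16 = 41
Coefficient = -16/41
In lowest terms: -16/41


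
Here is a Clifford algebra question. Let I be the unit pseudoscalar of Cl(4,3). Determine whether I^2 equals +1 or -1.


The pseudoscalar I = e1...e_n (product of all n generators) of Cl(p,q) satisfies I^2 = (-1)^(q + n(n-1)/2).
p = 4, q = 3, n = p + q = 7
n(n-1)/2 = 7 * 6 / 2 = 21
Exponent = q + n(n-1)/2 = 3 + 21 = 24
I^2 = (-1)^24 = +1


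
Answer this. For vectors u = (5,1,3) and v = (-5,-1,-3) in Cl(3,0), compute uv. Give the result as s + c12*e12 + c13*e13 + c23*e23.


In Cl(3,0): e_i^2 = 1, e_ie_j = -e_je_i for i != j.
Scalar part = u . v = 5*(-5) + 1*(-1) + 3*(-3)
= -25 + (-1) + (-9) = -35
e12 coeff = 5*(-1) - 1*(-5) = -5 - (-5) = 0
e13 coeff = 5*(-3) - 3*(-5) = -15 - (-15) = 0
e23 coeff = 1*(-3) - 3*(-1) = -3 - (-3) = 0
uv = -35 + 0*e12 + 0*e13 + 0*e23


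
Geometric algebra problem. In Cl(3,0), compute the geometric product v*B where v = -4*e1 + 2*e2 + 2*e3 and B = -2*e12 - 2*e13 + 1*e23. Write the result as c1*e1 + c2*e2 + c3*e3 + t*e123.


vB has grade-1 (vector) and grade-3 (trivector) parts: vB = (v _| B) + (v ^ B).
Vector part <vB>_1:
  e1: -v2*b12 - v3*b13 = -(2)*(-2) - (2)*(-2) = 8
  e2: v1*b12 - v3*b23 = (-4)*(-2) - (2)*(1) = 6
  e3: v1*b13 + v2*b23 = (-4)*(-2) + (2)*(1) = 10
Trivector part <vB>_3:
  e123: v1*b23 - v2*b13 + v3*b12 = (-4)*(1) - (2)*(-2) + (2)*(-2) = -4
vB = 8*e1 + 6*e2 + 10*e3 - 4*e123


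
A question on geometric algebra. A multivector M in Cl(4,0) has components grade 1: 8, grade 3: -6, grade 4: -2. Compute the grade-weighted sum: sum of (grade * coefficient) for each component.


Grade-weighted sum = sum of grade_k * coefficient_k
1*8 = 8
3*(-6) = -18
4*(-2) = -8
Total = 8 + (-18) + (-8) = -18


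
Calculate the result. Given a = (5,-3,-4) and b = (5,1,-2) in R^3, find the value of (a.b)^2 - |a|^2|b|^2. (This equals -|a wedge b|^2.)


a . b = 5*5 + (-3)*1 + (-4)*(-2)
= 25 + (-3) + 8 = 30
|a|^2 = 5^2 + (-3)^2 + (-4)^2 = 50
|b|^2 = 5^2 + 1^2 + (-2)^2 = 30
(a.b)^2 = 30^2 = 900
|a|^2 * |b|^2 = 50 * 30 = 1500
Result = 900 - 1500 = -600


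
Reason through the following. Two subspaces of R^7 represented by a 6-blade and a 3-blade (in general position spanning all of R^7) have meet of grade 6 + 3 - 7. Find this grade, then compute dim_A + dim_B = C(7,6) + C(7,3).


Meet grade = grade(A) + grade(B) - n
= 6 + 3 - 7 = 2
C(7,6) = 7
C(7,3) = 35
dim_A + dim_B = 7 + 35 = 42


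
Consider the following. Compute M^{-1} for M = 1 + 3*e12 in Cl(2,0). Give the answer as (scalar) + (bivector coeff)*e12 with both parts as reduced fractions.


M = 1 + 3*e12, where e12^2 = -1.
Since M commutes with its reverse ~M = a - b*e12, M * ~M = a^2 - b^2*e12^2 = a^2 + b^2.
So M^{-1} = ~M / (a^2 + b^2) = (a - b*e12)/(a^2 + b^2).
a^2 + b^2 = 1 + 9 = 10
Scalar part = 1/10 = 1/10
Bivector coeff = -3/10 = -3/10
M^{-1} = 1/10 - 3/10*e12


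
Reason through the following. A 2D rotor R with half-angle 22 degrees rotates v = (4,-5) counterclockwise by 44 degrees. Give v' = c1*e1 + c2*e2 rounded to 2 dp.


Rotor R = cos(22deg) - sin(22deg)*e12
Rotation angle theta = 2 * 22 = 44 degrees
v' = R*v*~R rotates v by theta.
cos(44deg) = 0.7193, sin(44deg) = 0.6947
v'_1 = 4*cos(44deg) - (-5)*sin(44deg)
= 4*0.7193 - (-5)*0.6947
= 6.35
v'_2 = 4*sin(44deg) + (-5)*cos(44deg)
= 4*0.6947 + (-5)*0.7193
= -0.82
v' = 6.35*e1 - 0.82*e2


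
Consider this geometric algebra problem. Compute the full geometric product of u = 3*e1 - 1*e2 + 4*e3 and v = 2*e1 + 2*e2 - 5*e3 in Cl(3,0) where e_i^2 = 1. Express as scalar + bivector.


In Cl(3,0): e_i^2 = 1, e_ie_j = -e_je_i for i != j.
Scalar part = u . v = 3*2 + (-1)*2 + 4*(-5)
= 6 + (-2) + (-20) = -16
e12 coeff = 3*2 - (-1)*2 = 6 - (-2) = 8
e13 coeff = 3*(-5) - 4*2 = -15 - 8 = -23
e23 coeff = (-1)*(-5) - 4*2 = 5 - 8 = -3
uv = -16 + 8*e12 - 23*e13 - 3*e23


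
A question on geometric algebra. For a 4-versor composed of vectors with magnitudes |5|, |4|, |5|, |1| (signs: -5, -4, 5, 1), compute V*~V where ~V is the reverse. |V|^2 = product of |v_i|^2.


Each vector v_i has |v_i|^2 = s_i^2
Squared scales: (-5)^2 = 25, (-4)^2 = 16, 5^2 = 25, 1^2 = 1
|V|^2 = 25 * 16 * 25 * 1
= 10000


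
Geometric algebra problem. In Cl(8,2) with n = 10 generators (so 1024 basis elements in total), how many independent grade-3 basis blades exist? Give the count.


Number of grade-k basis blades in Cl(p,q) with n = p + q is C(n, k).
n = 8 + 2 = 10
C(10, 3) = 10! / (3! * 7!)
= 3628800 / (6 * 5040)
= 120


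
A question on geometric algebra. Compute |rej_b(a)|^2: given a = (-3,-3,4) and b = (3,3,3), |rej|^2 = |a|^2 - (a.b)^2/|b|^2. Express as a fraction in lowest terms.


|a|^2 = (-3)^2 + (-3)^2 + 4^2 = 34
|b|^2 = 3^2 + 3^2 + 3^2 = 27
a . b = (-3)*3 + (-3)*3 + 4*3 = -6
(a.b)^2 = (-6)^2 = 36
|rej|^2 = 34 - 36/27
= (918 - 36)/27
= 882/27
In lowest terms: 98/3


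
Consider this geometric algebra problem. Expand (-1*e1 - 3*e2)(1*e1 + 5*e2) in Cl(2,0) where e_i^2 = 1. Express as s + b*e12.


Expand: (-1*e1 - 3*e2)(1*e1 + 5*e2)
= (-1)*1*e1e1 + (-1)*5*e1e2 + (-3)*1*e2e1 + (-3)*5*e2e2
Using e1^2 = e2^2 = 1, e2e1 = -e1e2:
Scalar part s = (-1)*1 + (-3)*5 = -1 + (-15) = -16
Bivector part b = (-1)*5 - (-3)*1 = -5 - (-3) = -2
uv = -16 - 2*e12


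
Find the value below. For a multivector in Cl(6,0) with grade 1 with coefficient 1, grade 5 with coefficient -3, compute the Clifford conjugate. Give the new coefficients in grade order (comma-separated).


Clifford conjugate sign for grade k: (-1)^(k(k+1)/2)
Grade 1: (-1)^(1*2/2) = (-1)^1 = -1, coeff 1 -> -1
Grade 5: (-1)^(5*6/2) = (-1)^15 = -1, coeff -3 -> 3
Conjugated coefficients: -1, 3


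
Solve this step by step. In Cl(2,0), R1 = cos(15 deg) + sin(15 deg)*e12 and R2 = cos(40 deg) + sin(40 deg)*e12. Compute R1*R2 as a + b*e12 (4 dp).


Same-plane rotors commute and their half-angles add:
R1*R2 = cos(a1 + a2) + sin(a1 + a2)*e12.
a1 + a2 = 15 + 40 = 55 deg
cos(55 deg) = 0.5736
sin(55 deg) = 0.8192
R1*R2 = 0.5736 + 0.8192*e12


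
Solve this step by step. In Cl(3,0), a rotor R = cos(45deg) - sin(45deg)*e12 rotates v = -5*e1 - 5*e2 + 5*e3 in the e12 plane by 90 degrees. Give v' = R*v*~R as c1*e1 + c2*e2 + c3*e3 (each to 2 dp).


Rotor R = cos(45deg) - sin(45deg)*e12
Rotation angle theta = 2 * 45 = 90 degrees in the e12 plane (e1 -> e2).
The component perpendicular to the plane (e3) is invariant: v'_3 = v3 = 5.00
cos(90deg) = 0.0000, sin(90deg) = 1.0000
v'_1 = v1*cos(theta) - v2*sin(theta) = -5*0.0000 - (-5)*1.0000 = 5.00
v'_2 = v1*sin(theta) + v2*cos(theta) = -5*1.0000 + (-5)*0.0000 = -5.00
v' = 5.00*e1 - 5.00*e2 + 5.00*e3


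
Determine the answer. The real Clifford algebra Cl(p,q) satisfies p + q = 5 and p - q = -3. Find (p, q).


We need p + q = 5 and p - q = -3.
Adding: 2p = 5 + (-3) = 2, so p = 1.
Then q = 5 - 1 = 4.
(p, q) = (1, 4)


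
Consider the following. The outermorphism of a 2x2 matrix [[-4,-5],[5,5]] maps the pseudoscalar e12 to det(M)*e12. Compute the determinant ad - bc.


The outermorphism of a linear map f sends e1^e2 to f(e1)^f(e2).
f(e1) = -4*e1 + 5*e2
f(e2) = -5*e1 + 5*e2
f(e1) ^ f(e2) = (-4*e1 + 5*e2) ^ (-5*e1 + 5*e2)
= (-4)*5*e12 + 5*(-5)*e21
= (-20 - (-25))*e12
= 5*e12
Coefficient = 5


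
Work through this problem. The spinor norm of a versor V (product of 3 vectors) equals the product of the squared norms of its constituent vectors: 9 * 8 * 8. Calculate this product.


Spinor norm N(V) = |v1|^2 * |v2|^2 * ... * |v3|^2
= 9 * 8 * 8
Running product: 9, 72, 576
N(V) = 576


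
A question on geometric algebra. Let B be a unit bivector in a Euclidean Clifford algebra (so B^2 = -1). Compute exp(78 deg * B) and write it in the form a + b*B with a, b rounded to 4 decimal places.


For a unit bivector B with B^2 = -1, the exponential series gives
e^(theta*B) = cos(theta) + sin(theta)*B (the GA analogue of Euler's formula).
theta = 78 degrees = 1.361357 rad
cos(78 deg) = 0.2079
sin(78 deg) = 0.9781
exp(theta*B) = 0.2079 + 0.9781*B


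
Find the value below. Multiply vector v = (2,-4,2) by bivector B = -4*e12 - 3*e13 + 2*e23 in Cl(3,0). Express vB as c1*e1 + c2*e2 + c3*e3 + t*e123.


vB has grade-1 (vector) and grade-3 (trivector) parts: vB = (v _| B) + (v ^ B).
Vector part <vB>_1:
  e1: -v2*b12 - v3*b13 = -(-4)*(-4) - (2)*(-3) = -10
  e2: v1*b12 - v3*b23 = (2)*(-4) - (2)*(2) = -12
  e3: v1*b13 + v2*b23 = (2)*(-3) + (-4)*(2) = -14
Trivector part <vB>_3:
  e123: v1*b23 - v2*b13 + v3*b12 = (2)*(2) - (-4)*(-3) + (2)*(-4) = -16
vB = -10*e1 - 12*e2 - 14*e3 - 16*e123


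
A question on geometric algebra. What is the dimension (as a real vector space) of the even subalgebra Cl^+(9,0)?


Even subalgebra dimension = 2^(n-1)
n = 9 + 0 = 9
2^(9 - 1) = 2^8 = 256
Verification: sum of C(9,k) for even k = 1 + 36 + 126 + 84 + 9 = 256
Result = 256


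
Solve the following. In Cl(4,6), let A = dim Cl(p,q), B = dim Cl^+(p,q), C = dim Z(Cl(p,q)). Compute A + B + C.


n = 4 + 6 = 10
Total dim = 2^10 = 1024
Even subalgebra dim = 2^9 = 512
n is even, so center dim = 1
Sum = 1024 + 512 + 1 = 1537


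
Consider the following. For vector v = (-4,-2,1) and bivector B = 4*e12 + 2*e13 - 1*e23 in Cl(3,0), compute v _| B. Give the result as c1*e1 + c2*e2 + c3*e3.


Left contraction v _| B = <vB>_1 (grade-1 part of the geometric product vB).
Using e1_|e12 = e2, e2_|e12 = -e1, e1_|e13 = e3, e3_|e13 = -e1, e2_|e23 = e3, e3_|e23 = -e2:
e1 coeff: -v2*b12 - v3*b13 = -(-2)*(4) - (1)*(2) = 6
e2 coeff: v1*b12 - v3*b23 = (-4)*(4) - (1)*(-1) = -15
e3 coeff: v1*b13 + v2*b23 = (-4)*(2) + (-2)*(-1) = -6
v _| B = 6*e1 - 15*e2 - 6*e3


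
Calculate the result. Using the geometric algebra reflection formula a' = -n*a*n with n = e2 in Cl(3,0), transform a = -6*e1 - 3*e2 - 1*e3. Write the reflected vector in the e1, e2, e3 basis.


Reflection formula: a' = -n*a*n, with n = e2 (unit vector, n^2 = 1).
For reflection through hyperplane perp to e2:
The component along e2 flips sign, others stay.
a = (-6, -3, -1)
a' = (-6, 3, -1)
a' = -6*e1 + 3*e2 - 1*e3


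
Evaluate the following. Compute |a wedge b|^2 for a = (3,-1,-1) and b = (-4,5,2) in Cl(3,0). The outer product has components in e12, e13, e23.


a wedge b = (a1*b2 - a2*b1)*e12 + (a1*b3 - a3*b1)*e13 + (a2*b3 - a3*b2)*e23
e12 coeff: 3*5 - (-1)*(-4) = 15 - 4 = 11
e13 coeff: 3*2 - (-1)*(-4) = 6 - 4 = 2
e23 coeff: (-1)*2 - (-1)*5 = -2 - (-5) = 3
|a wedge b|^2 = 11^2 + 2^2 + 3^2
= 121 + 4 + 9
= 134


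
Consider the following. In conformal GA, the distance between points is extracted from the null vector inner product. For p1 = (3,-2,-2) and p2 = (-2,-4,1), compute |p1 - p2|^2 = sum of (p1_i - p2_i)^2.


p1 - p2 = (5, 2, -3)
|p1 - p2|^2 = 5^2 + 2^2 + (-3)^2
= 25 + 4 + 9
= 38


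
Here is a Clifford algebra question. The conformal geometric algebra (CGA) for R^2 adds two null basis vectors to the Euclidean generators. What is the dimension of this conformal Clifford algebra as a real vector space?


The conformal model of R^2 uses Cl(3,1): the 2 Euclidean generators plus two extra orthogonal generators e+ (e+^2 = +1) and e- (e-^2 = -1), from which the null vectors e0, einf are built.
Number of generators m = 2 + 2 = 4.
dim Cl(p,q) = 2^m = 2^4 = 16


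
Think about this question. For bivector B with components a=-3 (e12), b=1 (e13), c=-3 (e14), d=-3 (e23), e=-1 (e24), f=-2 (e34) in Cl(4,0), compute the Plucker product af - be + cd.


Plucker relation: af - be + cd
a*f = (-3)*(-2) = 6
b*e = 1*(-1) = -1
c*d = (-3)*(-3) = 9
af - be + cd = 6 - (-1) + 9
= 16


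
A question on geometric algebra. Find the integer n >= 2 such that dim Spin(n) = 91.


dim Spin(n) = dim so(n) = n(n-1)/2.
Solve n(n-1)/2 = 91, i.e. n^2 - n - 182 = 0.
Discriminant = 1 + 8*91 = 729
n = (1 + sqrt(729))/2 = (1 + 27)/2 = 14


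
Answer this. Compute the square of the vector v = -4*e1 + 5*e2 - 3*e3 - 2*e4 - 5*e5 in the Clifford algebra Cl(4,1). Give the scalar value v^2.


v^2 = sum of c_i^2 * e_i^2
Positive signature terms (e_i^2 = +1): (-4)^2 + 5^2 + (-3)^2 + (-2)^2 = 54
Negative signature terms (e_j^2 = -1): (-5)^2 = 25
v^2 = 54 - 25 = 29


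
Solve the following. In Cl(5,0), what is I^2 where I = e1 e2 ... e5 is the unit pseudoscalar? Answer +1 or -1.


The pseudoscalar I = e1...e_n (product of all n generators) of Cl(p,q) satisfies I^2 = (-1)^(q + n(n-1)/2).
p = 5, q = 0, n = p + q = 5
n(n-1)/2 = 5 * 4 / 2 = 10
Exponent = q + n(n-1)/2 = 0 + 10 = 10
I^2 = (-1)^10 = +1


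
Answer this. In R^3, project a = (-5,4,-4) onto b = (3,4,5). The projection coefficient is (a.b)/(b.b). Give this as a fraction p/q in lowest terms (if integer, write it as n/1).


Projection coefficient = (a . b) / (b . b)
a . b = (-5)*3 + 4*4 + (-4)*5
= -15 + 16 + (-20) = -19
b . b = 3^2 + 4^2 + 5^2
= 9 + 16 + 25 = 50
Coefficient = -19/50
In lowest terms: -19/50


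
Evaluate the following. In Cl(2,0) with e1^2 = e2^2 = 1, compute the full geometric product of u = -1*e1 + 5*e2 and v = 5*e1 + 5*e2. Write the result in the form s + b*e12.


Expand: (-1*e1 + 5*e2)(5*e1 + 5*e2)
= (-1)*5*e1e1 + (-1)*5*e1e2 + 5*5*e2e1 + 5*5*e2e2
Using e1^2 = e2^2 = 1, e2e1 = -e1e2:
Scalar part s = (-1)*5 + 5*5 = -5 + 25 = 20
Bivector part b = (-1)*5 - 5*5 = -5 - 25 = -30
uv = 20 - 30*e12


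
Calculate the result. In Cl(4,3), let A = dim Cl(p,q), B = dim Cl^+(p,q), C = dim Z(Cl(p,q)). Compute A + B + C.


n = 4 + 3 = 7
Total dim = 2^7 = 128
Even subalgebra dim = 2^6 = 64
n is odd, so center dim = 2
Sum = 128 + 64 + 2 = 194


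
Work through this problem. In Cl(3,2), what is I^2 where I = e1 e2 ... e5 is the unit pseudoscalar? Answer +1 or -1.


The pseudoscalar I = e1...e_n (product of all n generators) of Cl(p,q) satisfies I^2 = (-1)^(q + n(n-1)/2).
p = 3, q = 2, n = p + q = 5
n(n-1)/2 = 5 * 4 / 2 = 10
Exponent = q + n(n-1)/2 = 2 + 10 = 12
I^2 = (-1)^12 = +1


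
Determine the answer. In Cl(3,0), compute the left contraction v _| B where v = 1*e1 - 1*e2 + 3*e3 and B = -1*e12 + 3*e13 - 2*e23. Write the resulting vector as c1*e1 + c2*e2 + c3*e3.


Left contraction v _| B = <vB>_1 (grade-1 part of the geometric product vB).
Using e1_|e12 = e2, e2_|e12 = -e1, e1_|e13 = e3, e3_|e13 = -e1, e2_|e23 = e3, e3_|e23 = -e2:
e1 coeff: -v2*b12 - v3*b13 = -(-1)*(-1) - (3)*(3) = -10
e2 coeff: v1*b12 - v3*b23 = (1)*(-1) - (3)*(-2) = 5
e3 coeff: v1*b13 + v2*b23 = (1)*(3) + (-1)*(-2) = 5
v _| B = -10*e1 + 5*e2 + 5*e3


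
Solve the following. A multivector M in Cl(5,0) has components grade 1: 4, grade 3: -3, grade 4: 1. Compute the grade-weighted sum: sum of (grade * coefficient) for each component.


Grade-weighted sum = sum of grade_k * coefficient_k
1*4 = 4
3*(-3) = -9
4*1 = 4
Total = 4 + (-9) + 4 = -1


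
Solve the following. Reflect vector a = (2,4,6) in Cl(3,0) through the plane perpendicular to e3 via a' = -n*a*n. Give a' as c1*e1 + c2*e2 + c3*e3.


Reflection formula: a' = -n*a*n, with n = e3 (unit vector, n^2 = 1).
For reflection through hyperplane perp to e3:
The component along e3 flips sign, others stay.
a = (2, 4, 6)
a' = (2, 4, -6)
a' = 2*e1 + 4*e2 - 6*e3


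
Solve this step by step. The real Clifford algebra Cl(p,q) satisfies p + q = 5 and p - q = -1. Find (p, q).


We need p + q = 5 and p - q = -1.
Adding: 2p = 5 + (-1) = 4, so p = 2.
Then q = 5 - 2 = 3.
(p, q) = (2, 3)


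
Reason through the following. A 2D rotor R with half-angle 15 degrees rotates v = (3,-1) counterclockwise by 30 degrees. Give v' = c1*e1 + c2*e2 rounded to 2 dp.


Rotor R = cos(15deg) - sin(15deg)*e12
Rotation angle theta = 2 * 15 = 30 degrees
v' = R*v*~R rotates v by theta.
cos(30deg) = 0.8660, sin(30deg) = 0.5000
v'_1 = 3*cos(30deg) - (-1)*sin(30deg)
= 3*0.8660 - (-1)*0.5000
= 3.10
v'_2 = 3*sin(30deg) + (-1)*cos(30deg)
= 3*0.5000 + (-1)*0.8660
= 0.63
v' = 3.10*e1 + 0.63*e2


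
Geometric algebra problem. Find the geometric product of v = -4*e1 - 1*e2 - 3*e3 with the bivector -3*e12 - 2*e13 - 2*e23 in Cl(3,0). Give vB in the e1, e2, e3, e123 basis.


vB has grade-1 (vector) and grade-3 (trivector) parts: vB = (v _| B) + (v ^ B).
Vector part <vB>_1:
  e1: -v2*b12 - v3*b13 = -(-1)*(-3) - (-3)*(-2) = -9
  e2: v1*b12 - v3*b23 = (-4)*(-3) - (-3)*(-2) = 6
  e3: v1*b13 + v2*b23 = (-4)*(-2) + (-1)*(-2) = 10
Trivector part <vB>_3:
  e123: v1*b23 - v2*b13 + v3*b12 = (-4)*(-2) - (-1)*(-2) + (-3)*(-3) = 15
vB = -9*e1 + 6*e2 + 10*e3 + 15*e123
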